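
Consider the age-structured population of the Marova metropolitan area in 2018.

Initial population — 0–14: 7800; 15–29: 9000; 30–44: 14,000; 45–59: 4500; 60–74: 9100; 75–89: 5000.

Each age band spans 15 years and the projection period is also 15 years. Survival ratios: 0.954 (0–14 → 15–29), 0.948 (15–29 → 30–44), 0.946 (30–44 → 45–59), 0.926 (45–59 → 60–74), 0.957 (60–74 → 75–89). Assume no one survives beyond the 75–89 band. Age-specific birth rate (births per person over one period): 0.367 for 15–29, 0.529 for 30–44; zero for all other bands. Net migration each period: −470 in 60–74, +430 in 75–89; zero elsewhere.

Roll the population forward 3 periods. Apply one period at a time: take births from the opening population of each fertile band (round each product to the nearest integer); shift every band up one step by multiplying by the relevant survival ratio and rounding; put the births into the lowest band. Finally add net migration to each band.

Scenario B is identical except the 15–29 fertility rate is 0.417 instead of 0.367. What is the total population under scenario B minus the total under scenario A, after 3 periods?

Numbering the bands 1..6 from youngest to oldest:
[period 1]
Births: 9000 × 0.367 = 3303 ; 14000 × 0.529 = 7406 — total 10709
Band 2: 7800 × 0.954 = 7441
Band 3: 9000 × 0.948 = 8532
Band 4: 14000 × 0.946 = 13244
Band 5: 4500 × 0.926 = 4167
Band 6: 9100 × 0.957 = 8709
Net migration: Band 5 − 470 → 3697; Band 6 + 430 → 9139
End of period: [10709, 7441, 8532, 13244, 3697, 9139]
[period 2]
Births: 7441 × 0.367 = 2731 ; 8532 × 0.529 = 4513 — total 7244
Band 2: 10709 × 0.954 = 10216
Band 3: 7441 × 0.948 = 7054
Band 4: 8532 × 0.946 = 8071
Band 5: 13244 × 0.926 = 12264
Band 6: 3697 × 0.957 = 3538
Net migration: Band 5 − 470 → 11794; Band 6 + 430 → 3968
End of period: [7244, 10216, 7054, 8071, 11794, 3968]
[period 3]
Births: 10216 × 0.367 = 3749 ; 7054 × 0.529 = 3732 — total 7481
Band 2: 7244 × 0.954 = 6911
Band 3: 10216 × 0.948 = 9685
Band 4: 7054 × 0.946 = 6673
Band 5: 8071 × 0.926 = 7474
Band 6: 11794 × 0.957 = 11287
Net migration: Band 5 − 470 → 7004; Band 6 + 430 → 11717
End of period: [7481, 6911, 9685, 6673, 7004, 11717]
Scenario A total after 3 periods: 49471
Scenario B projection —
[period 1]
Births: 9000 × 0.417 = 3753 ; 14000 × 0.529 = 7406 — total 11159
Band 2: 7800 × 0.954 = 7441
Band 3: 9000 × 0.948 = 8532
Band 4: 14000 × 0.946 = 13244
Band 5: 4500 × 0.926 = 4167
Band 6: 9100 × 0.957 = 8709
Net migration: Band 5 − 470 → 3697; Band 6 + 430 → 9139
End of period: [11159, 7441, 8532, 13244, 3697, 9139]
[period 2]
Births: 7441 × 0.417 = 3103 ; 8532 × 0.529 = 4513 — total 7616
Band 2: 11159 × 0.954 = 10646
Band 3: 7441 × 0.948 = 7054
Band 4: 8532 × 0.946 = 8071
Band 5: 13244 × 0.926 = 12264
Band 6: 3697 × 0.957 = 3538
Net migration: Band 5 − 470 → 11794; Band 6 + 430 → 3968
End of period: [7616, 10646, 7054, 8071, 11794, 3968]
[period 3]
Births: 10646 × 0.417 = 4439 ; 7054 × 0.529 = 3732 — total 8171
Band 2: 7616 × 0.954 = 7266
Band 3: 10646 × 0.948 = 10092
Band 4: 7054 × 0.946 = 6673
Band 5: 8071 × 0.926 = 7474
Band 6: 11794 × 0.957 = 11287
Net migration: Band 5 − 470 → 7004; Band 6 + 430 → 11717
End of period: [8171, 7266, 10092, 6673, 7004, 11717]
Scenario B total after 3 periods: 50923
Difference B − A = 50923 − 49471 = 1452

1452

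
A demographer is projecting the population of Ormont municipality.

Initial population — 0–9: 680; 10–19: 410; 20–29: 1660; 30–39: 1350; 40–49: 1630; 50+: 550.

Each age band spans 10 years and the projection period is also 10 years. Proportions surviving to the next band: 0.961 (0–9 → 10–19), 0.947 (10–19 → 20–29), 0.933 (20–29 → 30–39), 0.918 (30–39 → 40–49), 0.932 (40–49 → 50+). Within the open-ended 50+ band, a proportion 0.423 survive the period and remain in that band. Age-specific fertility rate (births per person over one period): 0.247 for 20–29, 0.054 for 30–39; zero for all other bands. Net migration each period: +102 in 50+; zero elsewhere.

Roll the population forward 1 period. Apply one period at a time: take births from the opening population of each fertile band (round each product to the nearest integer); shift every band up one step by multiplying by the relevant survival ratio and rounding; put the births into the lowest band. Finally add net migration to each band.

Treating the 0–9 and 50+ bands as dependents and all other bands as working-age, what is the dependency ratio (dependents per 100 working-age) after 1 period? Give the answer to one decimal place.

After projecting period 1:
Births: 1660 × 0.247 = 410, 1350 × 0.054 = 73 → total 483
10–19: 680 × 0.961 = 653
20–29: 410 × 0.947 = 388
30–39: 1660 × 0.933 = 1549
40–49: 1350 × 0.918 = 1239
50+: 1630 × 0.932 + 550 × 0.423 = 1519 + 233 = 1752
Net migration: 50+ + 102 → 1854
Giving 483 / 653 / 388 / 1549 / 1239 / 1854.
Dependents (band 0–9 + band 50+) = 483 + 1854 = 2337; working-age = 3829; ratio = 2337/3829 × 100 = 61.0

61.0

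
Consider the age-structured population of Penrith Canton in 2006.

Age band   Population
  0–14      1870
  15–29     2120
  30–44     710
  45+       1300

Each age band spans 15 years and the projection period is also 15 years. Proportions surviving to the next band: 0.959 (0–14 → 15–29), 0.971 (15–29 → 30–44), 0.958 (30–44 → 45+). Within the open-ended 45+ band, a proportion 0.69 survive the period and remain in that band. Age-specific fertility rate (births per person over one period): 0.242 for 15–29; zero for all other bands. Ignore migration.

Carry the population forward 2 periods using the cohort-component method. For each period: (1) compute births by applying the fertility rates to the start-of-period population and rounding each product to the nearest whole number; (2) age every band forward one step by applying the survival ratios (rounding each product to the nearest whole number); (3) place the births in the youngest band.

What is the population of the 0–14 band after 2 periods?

— Period 1 —
Births: 2120 * 0.242 = 513
15–29: 1870 * 0.959 = 1793
30–44: 2120 * 0.971 = 2059
45+: 710 * 0.958 + 1300 * 0.69 = 680 + 897 = 1577
End of period: [513, 1793, 2059, 1577]
— Period 2 —
Births: 1793 * 0.242 = 434
15–29: 513 * 0.959 = 492
30–44: 1793 * 0.971 = 1741
45+: 2059 * 0.958 + 1577 * 0.69 = 1973 + 1088 = 3061
End of period: [434, 492, 1741, 3061]

434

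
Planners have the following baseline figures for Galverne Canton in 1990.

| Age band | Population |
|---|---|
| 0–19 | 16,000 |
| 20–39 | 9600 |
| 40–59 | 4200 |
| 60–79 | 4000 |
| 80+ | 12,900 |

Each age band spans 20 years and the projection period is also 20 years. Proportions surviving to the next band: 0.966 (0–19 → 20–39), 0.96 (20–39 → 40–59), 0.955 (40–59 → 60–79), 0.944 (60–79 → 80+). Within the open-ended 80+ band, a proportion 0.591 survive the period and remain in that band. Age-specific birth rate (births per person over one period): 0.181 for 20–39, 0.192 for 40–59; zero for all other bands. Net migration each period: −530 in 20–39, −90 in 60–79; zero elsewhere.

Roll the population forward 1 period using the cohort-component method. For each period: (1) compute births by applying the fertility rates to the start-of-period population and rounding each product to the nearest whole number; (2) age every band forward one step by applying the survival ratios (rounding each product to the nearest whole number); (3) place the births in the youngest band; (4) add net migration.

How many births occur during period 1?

(Bands numbered youngest = 1 to oldest = 5.)
— Period 1 —
Births: 9600 × 0.181 = 1738 ; 4200 × 0.192 = 806 → total 2544
Band 2: 16000 × 0.966 = 15456
Band 3: 9600 × 0.96 = 9216
Band 4: 4200 × 0.955 = 4011
Band 5: 4000 × 0.944 + 12900 × 0.591 = 3776 + 7624 = 11400
Net migration: Band 2 − 530 → 14926; Band 4 − 90 → 3921
→ [2544, 14926, 9216, 3921, 11400]

2544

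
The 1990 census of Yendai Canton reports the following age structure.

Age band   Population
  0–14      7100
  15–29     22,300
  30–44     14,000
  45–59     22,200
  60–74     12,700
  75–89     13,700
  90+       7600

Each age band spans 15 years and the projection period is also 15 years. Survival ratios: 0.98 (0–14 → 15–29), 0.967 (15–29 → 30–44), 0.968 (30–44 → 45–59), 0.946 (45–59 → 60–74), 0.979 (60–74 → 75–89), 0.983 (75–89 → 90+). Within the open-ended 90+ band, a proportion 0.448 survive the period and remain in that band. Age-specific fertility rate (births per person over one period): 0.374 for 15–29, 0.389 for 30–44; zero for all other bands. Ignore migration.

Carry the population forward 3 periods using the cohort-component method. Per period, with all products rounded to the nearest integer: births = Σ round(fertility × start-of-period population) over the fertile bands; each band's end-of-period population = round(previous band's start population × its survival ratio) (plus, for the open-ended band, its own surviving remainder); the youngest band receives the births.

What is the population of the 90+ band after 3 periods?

Call the groups 1 to 7, youngest first.
After projecting period 1:
Births: 22300 × 0.374 = 8340, 14000 × 0.389 = 5446 → 13786
Group 2: 7100 × 0.98 = 6958
Group 3: 22300 × 0.967 = 21564
Group 4: 14000 × 0.968 = 13552
Group 5: 22200 × 0.946 = 21001
Group 6: 12700 × 0.979 = 12433
Group 7: 13700 × 0.983 + 7600 × 0.448 = 13467 + 3405 = 16872
End of period: [13786, 6958, 21564, 13552, 21001, 12433, 16872]
After projecting period 2:
Births: 6958 × 0.374 = 2602, 21564 × 0.389 = 8388 → 10990
Group 2: 13786 × 0.98 = 13510
Group 3: 6958 × 0.967 = 6728
Group 4: 21564 × 0.968 = 20874
Group 5: 13552 × 0.946 = 12820
Group 6: 21001 × 0.979 = 20560
Group 7: 12433 × 0.983 + 16872 × 0.448 = 12222 + 7559 = 19781
End of period: [10990, 13510, 6728, 20874, 12820, 20560, 19781]
After projecting period 3:
Births: 13510 × 0.374 = 5053, 6728 × 0.389 = 2617 → 7670
Group 2: 10990 × 0.98 = 10770
Group 3: 13510 × 0.967 = 13064
Group 4: 6728 × 0.968 = 6513
Group 5: 20874 × 0.946 = 19747
Group 6: 12820 × 0.979 = 12551
Group 7: 20560 × 0.983 + 19781 × 0.448 = 20210 + 8862 = 29072
End of period: [7670, 10770, 13064, 6513, 19747, 12551, 29072]

29072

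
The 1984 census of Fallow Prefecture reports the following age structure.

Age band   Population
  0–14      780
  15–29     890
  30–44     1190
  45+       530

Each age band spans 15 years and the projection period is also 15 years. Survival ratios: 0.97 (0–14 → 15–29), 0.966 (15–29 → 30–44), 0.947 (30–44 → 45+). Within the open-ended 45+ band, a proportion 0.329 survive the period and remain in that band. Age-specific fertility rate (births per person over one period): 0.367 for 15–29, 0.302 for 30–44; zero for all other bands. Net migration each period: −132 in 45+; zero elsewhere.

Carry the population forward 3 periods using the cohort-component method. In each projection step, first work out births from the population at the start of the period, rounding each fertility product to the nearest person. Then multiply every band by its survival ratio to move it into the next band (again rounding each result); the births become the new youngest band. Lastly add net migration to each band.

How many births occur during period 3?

465

Period 1.
Births: 890 × 0.367 = 327, 1190 × 0.302 = 359 — total 686
15–29: 780 × 0.97 = 757
30–44: 890 × 0.966 = 860
45+: 1190 × 0.947 + 530 × 0.329 = 1127 + 174 = 1301
Net migration: 45+ − 132 → 1169
Giving 686 / 757 / 860 / 1169.
Period 2.
Births: 757 × 0.367 = 278, 860 × 0.302 = 260 — total 538
15–29: 686 × 0.97 = 665
30–44: 757 × 0.966 = 731
45+: 860 × 0.947 + 1169 × 0.329 = 814 + 385 = 1199
Net migration: 45+ − 132 → 1067
Giving 538 / 665 / 731 / 1067.
Period 3.
Births: 665 × 0.367 = 244, 731 × 0.302 = 221 — total 465
15–29: 538 × 0.97 = 522
30–44: 665 × 0.966 = 642
45+: 731 × 0.947 + 1067 × 0.329 = 692 + 351 = 1043
Net migration: 45+ − 132 → 911
Giving 465 / 522 / 642 / 911.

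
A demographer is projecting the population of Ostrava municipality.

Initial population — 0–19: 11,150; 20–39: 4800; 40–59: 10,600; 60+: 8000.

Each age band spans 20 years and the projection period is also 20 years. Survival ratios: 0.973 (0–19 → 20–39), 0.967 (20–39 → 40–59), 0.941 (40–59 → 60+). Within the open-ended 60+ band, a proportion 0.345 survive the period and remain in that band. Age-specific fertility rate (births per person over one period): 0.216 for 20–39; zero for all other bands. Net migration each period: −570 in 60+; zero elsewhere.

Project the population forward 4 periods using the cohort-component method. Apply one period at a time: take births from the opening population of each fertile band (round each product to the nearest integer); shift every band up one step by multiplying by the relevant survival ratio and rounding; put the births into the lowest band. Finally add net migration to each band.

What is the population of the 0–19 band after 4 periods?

(Bands numbered youngest = 1 to oldest = 4.)
[period 1]
Births: 4800 × 0.216 = 1037
Band 2: 11150 × 0.973 = 10849
Band 3: 4800 × 0.967 = 4642
Band 4: 10600 × 0.941 + 8000 × 0.345 = 9975 + 2760 = 12735
Net migration: Band 4 − 570 → 12165
→ [1037, 10849, 4642, 12165]
[period 2]
Births: 10849 × 0.216 = 2343
Band 2: 1037 × 0.973 = 1009
Band 3: 10849 × 0.967 = 10491
Band 4: 4642 × 0.941 + 12165 × 0.345 = 4368 + 4197 = 8565
Net migration: Band 4 − 570 → 7995
→ [2343, 1009, 10491, 7995]
[period 3]
Births: 1009 × 0.216 = 218
Band 2: 2343 × 0.973 = 2280
Band 3: 1009 × 0.967 = 976
Band 4: 10491 × 0.941 + 7995 × 0.345 = 9872 + 2758 = 12630
Net migration: Band 4 − 570 → 12060
→ [218, 2280, 976, 12060]
[period 4]
Births: 2280 × 0.216 = 492
Band 2: 218 × 0.973 = 212
Band 3: 2280 × 0.967 = 2205
Band 4: 976 × 0.941 + 12060 × 0.345 = 918 + 4161 = 5079
Net migration: Band 4 − 570 → 4509
→ [492, 212, 2205, 4509]

492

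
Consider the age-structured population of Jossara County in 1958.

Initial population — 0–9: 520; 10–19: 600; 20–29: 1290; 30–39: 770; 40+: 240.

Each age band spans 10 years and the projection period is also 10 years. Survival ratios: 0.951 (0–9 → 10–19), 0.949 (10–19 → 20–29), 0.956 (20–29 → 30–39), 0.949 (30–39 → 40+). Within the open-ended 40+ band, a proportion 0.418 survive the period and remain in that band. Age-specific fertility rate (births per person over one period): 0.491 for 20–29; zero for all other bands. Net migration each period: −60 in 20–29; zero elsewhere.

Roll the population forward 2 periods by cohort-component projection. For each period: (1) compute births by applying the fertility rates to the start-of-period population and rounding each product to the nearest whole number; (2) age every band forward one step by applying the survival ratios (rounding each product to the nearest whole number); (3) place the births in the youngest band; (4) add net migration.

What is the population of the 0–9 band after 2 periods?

250

— Period 1 —
Births: 1290 × 0.491 = 633
10–19: 520 × 0.951 = 495
20–29: 600 × 0.949 = 569
30–39: 1290 × 0.956 = 1233
40+: 770 × 0.949 + 240 × 0.418 = 731 + 100 = 831
Net migration: 20–29 − 60 → 509
Giving 633 / 495 / 509 / 1233 / 831.
— Period 2 —
Births: 509 × 0.491 = 250
10–19: 633 × 0.951 = 602
20–29: 495 × 0.949 = 470
30–39: 509 × 0.956 = 487
40+: 1233 × 0.949 + 831 × 0.418 = 1170 + 347 = 1517
Net migration: 20–29 − 60 → 410
Giving 250 / 602 / 410 / 487 / 1517.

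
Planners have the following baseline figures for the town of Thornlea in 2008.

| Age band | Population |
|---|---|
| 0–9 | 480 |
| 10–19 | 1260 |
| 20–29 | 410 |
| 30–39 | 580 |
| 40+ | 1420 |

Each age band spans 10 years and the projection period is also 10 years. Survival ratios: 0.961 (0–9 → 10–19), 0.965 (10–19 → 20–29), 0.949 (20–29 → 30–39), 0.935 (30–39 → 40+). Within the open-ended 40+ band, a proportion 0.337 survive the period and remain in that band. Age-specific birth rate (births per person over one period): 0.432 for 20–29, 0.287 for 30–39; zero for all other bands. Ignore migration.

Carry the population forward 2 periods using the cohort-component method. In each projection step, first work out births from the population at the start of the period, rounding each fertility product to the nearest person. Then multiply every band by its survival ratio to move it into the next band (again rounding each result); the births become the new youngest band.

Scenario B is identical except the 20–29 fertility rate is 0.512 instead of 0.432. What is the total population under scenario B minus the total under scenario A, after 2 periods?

[period 1]
Births: 410 × 0.432 = 177  |  580 × 0.287 = 166 — total 343
10–19: 480 × 0.961 = 461
20–29: 1260 × 0.965 = 1216
30–39: 410 × 0.949 = 389
40+: 580 × 0.935 + 1420 × 0.337 = 542 + 479 = 1021
→ [343, 461, 1216, 389, 1021]
[period 2]
Births: 1216 × 0.432 = 525  |  389 × 0.287 = 112 — total 637
10–19: 343 × 0.961 = 330
20–29: 461 × 0.965 = 445
30–39: 1216 × 0.949 = 1154
40+: 389 × 0.935 + 1021 × 0.337 = 364 + 344 = 708
→ [637, 330, 445, 1154, 708]
Scenario A total after 2 periods: 3274
Scenario B projection —
[period 1]
Births: 410 × 0.512 = 210  |  580 × 0.287 = 166 — total 376
10–19: 480 × 0.961 = 461
20–29: 1260 × 0.965 = 1216
30–39: 410 × 0.949 = 389
40+: 580 × 0.935 + 1420 × 0.337 = 542 + 479 = 1021
→ [376, 461, 1216, 389, 1021]
[period 2]
Births: 1216 × 0.512 = 623  |  389 × 0.287 = 112 — total 735
10–19: 376 × 0.961 = 361
20–29: 461 × 0.965 = 445
30–39: 1216 × 0.949 = 1154
40+: 389 × 0.935 + 1021 × 0.337 = 364 + 344 = 708
→ [735, 361, 445, 1154, 708]
Scenario B total after 2 periods: 3403
Difference B − A = 3403 − 3274 = 129

129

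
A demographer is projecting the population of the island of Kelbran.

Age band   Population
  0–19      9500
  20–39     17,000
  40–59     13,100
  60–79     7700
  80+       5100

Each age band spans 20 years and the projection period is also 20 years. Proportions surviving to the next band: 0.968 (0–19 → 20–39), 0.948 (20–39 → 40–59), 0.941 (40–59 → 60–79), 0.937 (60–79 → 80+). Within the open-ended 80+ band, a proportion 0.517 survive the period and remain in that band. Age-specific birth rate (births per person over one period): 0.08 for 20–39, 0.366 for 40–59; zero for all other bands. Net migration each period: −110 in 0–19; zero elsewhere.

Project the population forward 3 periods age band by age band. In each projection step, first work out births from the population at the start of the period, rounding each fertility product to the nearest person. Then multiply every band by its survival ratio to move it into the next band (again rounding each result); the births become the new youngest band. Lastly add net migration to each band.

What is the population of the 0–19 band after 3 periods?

(Groups numbered youngest = 1 to oldest = 5.)
Period 1:
Births: 17000 × 0.08 = 1360 ; 13100 × 0.366 = 4795 — total 6155
Group 2: 9500 × 0.968 = 9196
Group 3: 17000 × 0.948 = 16116
Group 4: 13100 × 0.941 = 12327
Group 5: 7700 × 0.937 + 5100 × 0.517 = 7215 + 2637 = 9852
Net migration: Group 1 − 110 → 6045
Population now: 0–19=6045, 20–39=9196, 40–59=16116, 60–79=12327, 80+=9852
Period 2:
Births: 9196 × 0.08 = 736 ; 16116 × 0.366 = 5898 — total 6634
Group 2: 6045 × 0.968 = 5852
Group 3: 9196 × 0.948 = 8718
Group 4: 16116 × 0.941 = 15165
Group 5: 12327 × 0.937 + 9852 × 0.517 = 11550 + 5093 = 16643
Net migration: Group 1 − 110 → 6524
Population now: 0–19=6524, 20–39=5852, 40–59=8718, 60–79=15165, 80+=16643
Period 3:
Births: 5852 × 0.08 = 468 ; 8718 × 0.366 = 3191 — total 3659
Group 2: 6524 × 0.968 = 6315
Group 3: 5852 × 0.948 = 5548
Group 4: 8718 × 0.941 = 8204
Group 5: 15165 × 0.937 + 16643 × 0.517 = 14210 + 8604 = 22814
Net migration: Group 1 − 110 → 3549
Population now: 0–19=3549, 20–39=6315, 40–59=5548, 60–79=8204, 80+=22814

3549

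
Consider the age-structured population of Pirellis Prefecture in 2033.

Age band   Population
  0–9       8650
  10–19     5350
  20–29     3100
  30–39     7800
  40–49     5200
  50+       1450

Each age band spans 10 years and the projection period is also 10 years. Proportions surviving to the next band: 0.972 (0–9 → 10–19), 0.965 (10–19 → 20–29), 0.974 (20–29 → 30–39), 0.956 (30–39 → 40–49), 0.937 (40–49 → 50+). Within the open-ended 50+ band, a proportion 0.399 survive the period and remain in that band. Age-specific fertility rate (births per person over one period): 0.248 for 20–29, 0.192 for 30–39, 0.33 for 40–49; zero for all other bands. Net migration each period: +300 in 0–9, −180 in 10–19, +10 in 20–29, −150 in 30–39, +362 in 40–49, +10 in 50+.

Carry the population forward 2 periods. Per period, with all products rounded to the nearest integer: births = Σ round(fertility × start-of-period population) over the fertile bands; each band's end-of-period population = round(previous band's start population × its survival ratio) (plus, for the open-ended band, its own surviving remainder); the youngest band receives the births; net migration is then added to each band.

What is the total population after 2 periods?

Period 1:
Births: 3100 × 0.248 = 769, 7800 × 0.192 = 1498, 5200 × 0.33 = 1716 → 3983
10–19: 8650 × 0.972 = 8408
20–29: 5350 × 0.965 = 5163
30–39: 3100 × 0.974 = 3019
40–49: 7800 × 0.956 = 7457
50+: 5200 × 0.937 + 1450 × 0.399 = 4872 + 579 = 5451
Net migration: 0–9 + 300 → 4283; 10–19 − 180 → 8228; 20–29 + 10 → 5173; 30–39 − 150 → 2869; 40–49 + 362 → 7819; 50+ + 10 → 5461
Population now: 0–9=4283, 10–19=8228, 20–29=5173, 30–39=2869, 40–49=7819, 50+=5461
Period 2:
Births: 5173 × 0.248 = 1283, 2869 × 0.192 = 551, 7819 × 0.33 = 2580 → 4414
10–19: 4283 × 0.972 = 4163
20–29: 8228 × 0.965 = 7940
30–39: 5173 × 0.974 = 5039
40–49: 2869 × 0.956 = 2743
50+: 7819 × 0.937 + 5461 × 0.399 = 7326 + 2179 = 9505
Net migration: 0–9 + 300 → 4714; 10–19 − 180 → 3983; 20–29 + 10 → 7950; 30–39 − 150 → 4889; 40–49 + 362 → 3105; 50+ + 10 → 9515
Population now: 0–9=4714, 10–19=3983, 20–29=7950, 30–39=4889, 40–49=3105, 50+=9515
Total after period 2: 4714 + 3983 + 7950 + 4889 + 3105 + 9515 = 34156

34156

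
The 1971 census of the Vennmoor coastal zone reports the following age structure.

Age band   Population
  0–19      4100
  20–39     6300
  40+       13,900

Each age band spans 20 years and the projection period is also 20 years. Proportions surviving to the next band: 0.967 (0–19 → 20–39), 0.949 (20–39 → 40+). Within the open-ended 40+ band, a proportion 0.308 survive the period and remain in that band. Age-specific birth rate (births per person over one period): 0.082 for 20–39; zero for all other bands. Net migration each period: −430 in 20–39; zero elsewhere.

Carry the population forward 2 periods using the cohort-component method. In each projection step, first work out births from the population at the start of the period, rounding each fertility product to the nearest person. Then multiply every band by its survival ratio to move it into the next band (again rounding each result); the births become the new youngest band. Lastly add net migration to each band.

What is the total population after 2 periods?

6875

— Period 1 —
Births: 6300 × 0.082 = 517
20–39: 4100 × 0.967 = 3965
40+: 6300 × 0.949 + 13900 × 0.308 = 5979 + 4281 = 10260
Net migration: 20–39 − 430 → 3535
→ [517, 3535, 10260]
— Period 2 —
Births: 3535 × 0.082 = 290
20–39: 517 × 0.967 = 500
40+: 3535 × 0.949 + 10260 × 0.308 = 3355 + 3160 = 6515
Net migration: 20–39 − 430 → 70
→ [290, 70, 6515]
Total after period 2: 290 + 70 + 6515 = 6875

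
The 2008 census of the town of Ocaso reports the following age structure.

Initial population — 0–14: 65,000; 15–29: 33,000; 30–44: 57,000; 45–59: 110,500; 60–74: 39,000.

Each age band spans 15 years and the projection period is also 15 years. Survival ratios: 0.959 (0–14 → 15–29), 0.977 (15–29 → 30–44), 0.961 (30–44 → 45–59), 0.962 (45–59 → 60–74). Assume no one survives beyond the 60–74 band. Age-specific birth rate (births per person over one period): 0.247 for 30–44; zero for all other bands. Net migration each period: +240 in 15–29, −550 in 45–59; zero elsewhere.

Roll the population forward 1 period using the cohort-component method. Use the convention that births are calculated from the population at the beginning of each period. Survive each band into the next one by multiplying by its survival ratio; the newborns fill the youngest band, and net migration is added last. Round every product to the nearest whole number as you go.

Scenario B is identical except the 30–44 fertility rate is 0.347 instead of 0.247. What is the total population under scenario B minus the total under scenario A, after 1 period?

5700

Numbering the groups 1..5 from youngest to oldest:
— Period 1 —
Births: 57000 × 0.247 = 14079
Group 2: 65000 × 0.959 = 62335
Group 3: 33000 × 0.977 = 32241
Group 4: 57000 × 0.961 = 54777
Group 5: 110500 × 0.962 = 106301
Net migration: Group 2 + 240 → 62575; Group 4 − 550 → 54227
End of period: [14079, 62575, 32241, 54227, 106301]
Scenario A total after 1 period: 269423
Scenario B projection —
— Period 1 —
Births: 57000 × 0.347 = 19779
Group 2: 65000 × 0.959 = 62335
Group 3: 33000 × 0.977 = 32241
Group 4: 57000 × 0.961 = 54777
Group 5: 110500 × 0.962 = 106301
Net migration: Group 2 + 240 → 62575; Group 4 − 550 → 54227
End of period: [19779, 62575, 32241, 54227, 106301]
Scenario B total after 1 period: 275123
Difference B − A = 275123 − 269423 = 5700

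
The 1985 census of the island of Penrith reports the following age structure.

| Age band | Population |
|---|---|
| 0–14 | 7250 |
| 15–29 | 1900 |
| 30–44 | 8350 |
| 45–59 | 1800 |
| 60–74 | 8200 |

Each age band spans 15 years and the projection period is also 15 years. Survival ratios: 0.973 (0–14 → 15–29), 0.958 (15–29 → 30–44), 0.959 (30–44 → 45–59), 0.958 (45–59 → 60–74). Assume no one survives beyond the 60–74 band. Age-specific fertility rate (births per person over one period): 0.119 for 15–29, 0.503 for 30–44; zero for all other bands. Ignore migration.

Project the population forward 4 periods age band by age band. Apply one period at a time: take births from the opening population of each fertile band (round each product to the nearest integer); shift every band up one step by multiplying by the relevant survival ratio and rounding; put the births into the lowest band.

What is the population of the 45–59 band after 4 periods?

Numbering the groups 1..5 from youngest to oldest:
[period 1]
Births: 1900 × 0.119 = 226 ; 8350 × 0.503 = 4200 ⇒ total 4426
Group 2: 7250 × 0.973 = 7054
Group 3: 1900 × 0.958 = 1820
Group 4: 8350 × 0.959 = 8008
Group 5: 1800 × 0.958 = 1724
Population now: 0–14=4426, 15–29=7054, 30–44=1820, 45–59=8008, 60–74=1724
[period 2]
Births: 7054 × 0.119 = 839 ; 1820 × 0.503 = 915 ⇒ total 1754
Group 2: 4426 × 0.973 = 4306
Group 3: 7054 × 0.958 = 6758
Group 4: 1820 × 0.959 = 1745
Group 5: 8008 × 0.958 = 7672
Population now: 0–14=1754, 15–29=4306, 30–44=6758, 45–59=1745, 60–74=7672
[period 3]
Births: 4306 × 0.119 = 512 ; 6758 × 0.503 = 3399 ⇒ total 3911
Group 2: 1754 × 0.973 = 1707
Group 3: 4306 × 0.958 = 4125
Group 4: 6758 × 0.959 = 6481
Group 5: 1745 × 0.958 = 1672
Population now: 0–14=3911, 15–29=1707, 30–44=4125, 45–59=6481, 60–74=1672
[period 4]
Births: 1707 × 0.119 = 203 ; 4125 × 0.503 = 2075 ⇒ total 2278
Group 2: 3911 × 0.973 = 3805
Group 3: 1707 × 0.958 = 1635
Group 4: 4125 × 0.959 = 3956
Group 5: 6481 × 0.958 = 6209
Population now: 0–14=2278, 15–29=3805, 30–44=1635, 45–59=3956, 60–74=6209

3956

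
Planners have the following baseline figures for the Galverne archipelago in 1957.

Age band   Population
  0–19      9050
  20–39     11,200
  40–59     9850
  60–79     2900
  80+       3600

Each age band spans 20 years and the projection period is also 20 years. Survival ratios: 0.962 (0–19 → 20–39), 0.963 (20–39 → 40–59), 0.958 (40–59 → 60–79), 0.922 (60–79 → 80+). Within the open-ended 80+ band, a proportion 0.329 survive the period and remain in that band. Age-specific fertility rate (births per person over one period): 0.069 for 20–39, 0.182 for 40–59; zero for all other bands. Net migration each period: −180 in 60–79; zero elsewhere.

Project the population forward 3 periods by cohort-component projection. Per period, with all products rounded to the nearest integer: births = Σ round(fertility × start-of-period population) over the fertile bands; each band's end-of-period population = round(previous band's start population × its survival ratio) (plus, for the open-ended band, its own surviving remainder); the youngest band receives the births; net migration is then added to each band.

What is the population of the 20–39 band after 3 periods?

2467

Period 1:
Births: 11200 × 0.069 = 773 ; 9850 × 0.182 = 1793 → total 2566
20–39: 9050 × 0.962 = 8706
40–59: 11200 × 0.963 = 10786
60–79: 9850 × 0.958 = 9436
80+: 2900 × 0.922 + 3600 × 0.329 = 2674 + 1184 = 3858
Net migration: 60–79 − 180 → 9256
→ [2566, 8706, 10786, 9256, 3858]
Period 2:
Births: 8706 × 0.069 = 601 ; 10786 × 0.182 = 1963 → total 2564
20–39: 2566 × 0.962 = 2468
40–59: 8706 × 0.963 = 8384
60–79: 10786 × 0.958 = 10333
80+: 9256 × 0.922 + 3858 × 0.329 = 8534 + 1269 = 9803
Net migration: 60–79 − 180 → 10153
→ [2564, 2468, 8384, 10153, 9803]
Period 3:
Births: 2468 × 0.069 = 170 ; 8384 × 0.182 = 1526 → total 1696
20–39: 2564 × 0.962 = 2467
40–59: 2468 × 0.963 = 2377
60–79: 8384 × 0.958 = 8032
80+: 10153 × 0.922 + 9803 × 0.329 = 9361 + 3225 = 12586
Net migration: 60–79 − 180 → 7852
→ [1696, 2467, 2377, 7852, 12586]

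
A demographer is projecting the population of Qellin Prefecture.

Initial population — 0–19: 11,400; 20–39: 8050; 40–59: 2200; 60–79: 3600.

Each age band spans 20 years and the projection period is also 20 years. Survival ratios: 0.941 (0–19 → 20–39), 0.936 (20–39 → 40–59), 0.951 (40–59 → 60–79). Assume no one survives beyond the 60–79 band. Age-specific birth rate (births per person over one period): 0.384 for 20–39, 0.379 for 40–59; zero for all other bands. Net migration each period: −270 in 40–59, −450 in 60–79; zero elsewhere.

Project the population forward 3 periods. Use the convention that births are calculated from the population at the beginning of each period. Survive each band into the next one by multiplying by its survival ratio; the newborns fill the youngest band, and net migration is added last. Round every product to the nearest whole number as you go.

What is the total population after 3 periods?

23616

Let group 1 be 0–19 through group 4 = 60–79.
Period 1.
Births: 8050 * 0.384 = 3091, 2200 * 0.379 = 834 ⇒ total 3925
Group 2: 11400 * 0.941 = 10727
Group 3: 8050 * 0.936 = 7535
Group 4: 2200 * 0.951 = 2092
Net migration: Group 3 − 270 → 7265; Group 4 − 450 → 1642
Population now: 0–19=3925, 20–39=10727, 40–59=7265, 60–79=1642
Period 2.
Births: 10727 * 0.384 = 4119, 7265 * 0.379 = 2753 ⇒ total 6872
Group 2: 3925 * 0.941 = 3693
Group 3: 10727 * 0.936 = 10040
Group 4: 7265 * 0.951 = 6909
Net migration: Group 3 − 270 → 9770; Group 4 − 450 → 6459
Population now: 0–19=6872, 20–39=3693, 40–59=9770, 60–79=6459
Period 3.
Births: 3693 * 0.384 = 1418, 9770 * 0.379 = 3703 ⇒ total 5121
Group 2: 6872 * 0.941 = 6467
Group 3: 3693 * 0.936 = 3457
Group 4: 9770 * 0.951 = 9291
Net migration: Group 3 − 270 → 3187; Group 4 − 450 → 8841
Population now: 0–19=5121, 20–39=6467, 40–59=3187, 60–79=8841
Total after period 3: 5121 + 6467 + 3187 + 8841 = 23616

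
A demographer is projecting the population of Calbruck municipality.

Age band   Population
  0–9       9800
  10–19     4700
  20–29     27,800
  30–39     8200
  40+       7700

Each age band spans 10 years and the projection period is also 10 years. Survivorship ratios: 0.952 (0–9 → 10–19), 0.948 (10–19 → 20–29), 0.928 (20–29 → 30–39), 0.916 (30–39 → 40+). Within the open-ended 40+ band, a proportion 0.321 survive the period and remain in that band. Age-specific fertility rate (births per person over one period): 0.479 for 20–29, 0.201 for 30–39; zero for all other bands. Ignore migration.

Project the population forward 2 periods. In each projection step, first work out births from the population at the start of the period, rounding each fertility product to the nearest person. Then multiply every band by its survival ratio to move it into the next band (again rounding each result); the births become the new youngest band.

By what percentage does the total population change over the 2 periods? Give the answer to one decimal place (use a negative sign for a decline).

After projecting period 1:
Births: 27800 × 0.479 = 13316, 8200 × 0.201 = 1648 → total 14964
10–19: 9800 × 0.952 = 9330
20–29: 4700 × 0.948 = 4456
30–39: 27800 × 0.928 = 25798
40+: 8200 × 0.916 + 7700 × 0.321 = 7511 + 2472 = 9983
End of period: [14964, 9330, 4456, 25798, 9983]
After projecting period 2:
Births: 4456 × 0.479 = 2134, 25798 × 0.201 = 5185 → total 7319
10–19: 14964 × 0.952 = 14246
20–29: 9330 × 0.948 = 8845
30–39: 4456 × 0.928 = 4135
40+: 25798 × 0.916 + 9983 × 0.321 = 23631 + 3205 = 26836
End of period: [7319, 14246, 8845, 4135, 26836]
Total: 58200 → 61381; change = 3181; percentage change = 5.5%

5.5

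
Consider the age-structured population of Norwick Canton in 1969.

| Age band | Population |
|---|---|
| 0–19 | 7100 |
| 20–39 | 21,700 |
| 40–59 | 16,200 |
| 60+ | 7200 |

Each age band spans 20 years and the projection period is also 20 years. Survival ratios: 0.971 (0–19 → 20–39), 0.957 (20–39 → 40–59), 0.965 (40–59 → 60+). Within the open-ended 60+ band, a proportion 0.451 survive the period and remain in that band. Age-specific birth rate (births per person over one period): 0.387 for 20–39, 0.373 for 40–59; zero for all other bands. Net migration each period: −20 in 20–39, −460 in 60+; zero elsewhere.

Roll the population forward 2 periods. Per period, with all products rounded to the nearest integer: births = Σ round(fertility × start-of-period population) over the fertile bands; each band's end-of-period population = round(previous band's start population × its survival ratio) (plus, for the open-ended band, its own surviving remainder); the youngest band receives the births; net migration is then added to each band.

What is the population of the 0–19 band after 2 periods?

Period 1:
Births: 21700 × 0.387 = 8398 ; 16200 × 0.373 = 6043 → total 14441
20–39: 7100 × 0.971 = 6894
40–59: 21700 × 0.957 = 20767
60+: 16200 × 0.965 + 7200 × 0.451 = 15633 + 3247 = 18880
Net migration: 20–39 − 20 → 6874; 60+ − 460 → 18420
Giving 14441 / 6874 / 20767 / 18420.
Period 2:
Births: 6874 × 0.387 = 2660 ; 20767 × 0.373 = 7746 → total 10406
20–39: 14441 × 0.971 = 14022
40–59: 6874 × 0.957 = 6578
60+: 20767 × 0.965 + 18420 × 0.451 = 20040 + 8307 = 28347
Net migration: 20–39 − 20 → 14002; 60+ − 460 → 27887
Giving 10406 / 14002 / 6578 / 27887.

10406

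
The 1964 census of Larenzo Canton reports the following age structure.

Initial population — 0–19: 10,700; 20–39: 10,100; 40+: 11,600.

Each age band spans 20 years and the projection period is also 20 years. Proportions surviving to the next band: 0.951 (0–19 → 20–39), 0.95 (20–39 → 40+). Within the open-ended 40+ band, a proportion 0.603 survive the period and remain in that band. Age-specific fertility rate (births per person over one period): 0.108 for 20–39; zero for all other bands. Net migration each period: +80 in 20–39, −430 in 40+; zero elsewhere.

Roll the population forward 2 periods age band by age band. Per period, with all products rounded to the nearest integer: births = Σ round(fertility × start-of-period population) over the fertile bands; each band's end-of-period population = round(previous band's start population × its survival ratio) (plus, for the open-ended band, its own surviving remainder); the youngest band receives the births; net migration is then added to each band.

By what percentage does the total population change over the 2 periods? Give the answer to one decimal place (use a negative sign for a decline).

Period 1:
Births: 10100 × 0.108 = 1091
20–39: 10700 × 0.951 = 10176
40+: 10100 × 0.95 + 11600 × 0.603 = 9595 + 6995 = 16590
Net migration: 20–39 + 80 → 10256; 40+ − 430 → 16160
Population now: 0–19=1091, 20–39=10256, 40+=16160
Period 2:
Births: 10256 × 0.108 = 1108
20–39: 1091 × 0.951 = 1038
40+: 10256 × 0.95 + 16160 × 0.603 = 9743 + 9744 = 19487
Net migration: 20–39 + 80 → 1118; 40+ − 430 → 19057
Population now: 0–19=1108, 20–39=1118, 40+=19057
Total: 32400 → 21283; change = -11117; percentage change = -34.3%

-34.3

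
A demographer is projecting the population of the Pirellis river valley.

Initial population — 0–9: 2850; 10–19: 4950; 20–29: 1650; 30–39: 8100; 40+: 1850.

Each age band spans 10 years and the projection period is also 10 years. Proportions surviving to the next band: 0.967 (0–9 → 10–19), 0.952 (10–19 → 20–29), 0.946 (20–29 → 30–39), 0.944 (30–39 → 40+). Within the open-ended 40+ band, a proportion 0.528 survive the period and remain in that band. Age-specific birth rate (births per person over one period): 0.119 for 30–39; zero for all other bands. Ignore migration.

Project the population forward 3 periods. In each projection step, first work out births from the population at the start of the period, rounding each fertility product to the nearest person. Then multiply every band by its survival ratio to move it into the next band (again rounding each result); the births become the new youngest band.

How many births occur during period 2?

186

After projecting period 1:
Births: 8100 * 0.119 = 964
10–19: 2850 * 0.967 = 2756
20–29: 4950 * 0.952 = 4712
30–39: 1650 * 0.946 = 1561
40+: 8100 * 0.944 + 1850 * 0.528 = 7646 + 977 = 8623
Giving 964 / 2756 / 4712 / 1561 / 8623.
After projecting period 2:
Births: 1561 * 0.119 = 186
10–19: 964 * 0.967 = 932
20–29: 2756 * 0.952 = 2624
30–39: 4712 * 0.946 = 4458
40+: 1561 * 0.944 + 8623 * 0.528 = 1474 + 4553 = 6027
Giving 186 / 932 / 2624 / 4458 / 6027.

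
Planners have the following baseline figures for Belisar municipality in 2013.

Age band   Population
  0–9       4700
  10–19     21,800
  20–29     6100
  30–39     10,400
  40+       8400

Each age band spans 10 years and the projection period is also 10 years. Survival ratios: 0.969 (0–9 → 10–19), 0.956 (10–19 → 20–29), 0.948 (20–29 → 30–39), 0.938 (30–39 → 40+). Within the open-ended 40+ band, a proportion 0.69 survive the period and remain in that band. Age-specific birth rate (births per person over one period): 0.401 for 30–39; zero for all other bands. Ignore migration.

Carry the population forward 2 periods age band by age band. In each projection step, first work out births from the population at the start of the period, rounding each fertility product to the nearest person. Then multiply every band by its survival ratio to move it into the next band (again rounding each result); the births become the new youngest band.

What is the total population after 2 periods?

Period 1.
Births: 10400 × 0.401 = 4170
10–19: 4700 × 0.969 = 4554
20–29: 21800 × 0.956 = 20841
30–39: 6100 × 0.948 = 5783
40+: 10400 × 0.938 + 8400 × 0.69 = 9755 + 5796 = 15551
→ [4170, 4554, 20841, 5783, 15551]
Period 2.
Births: 5783 × 0.401 = 2319
10–19: 4170 × 0.969 = 4041
20–29: 4554 × 0.956 = 4354
30–39: 20841 × 0.948 = 19757
40+: 5783 × 0.938 + 15551 × 0.69 = 5424 + 10730 = 16154
→ [2319, 4041, 4354, 19757, 16154]
Total after period 2: 2319 + 4041 + 4354 + 19757 + 16154 = 46625

46625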